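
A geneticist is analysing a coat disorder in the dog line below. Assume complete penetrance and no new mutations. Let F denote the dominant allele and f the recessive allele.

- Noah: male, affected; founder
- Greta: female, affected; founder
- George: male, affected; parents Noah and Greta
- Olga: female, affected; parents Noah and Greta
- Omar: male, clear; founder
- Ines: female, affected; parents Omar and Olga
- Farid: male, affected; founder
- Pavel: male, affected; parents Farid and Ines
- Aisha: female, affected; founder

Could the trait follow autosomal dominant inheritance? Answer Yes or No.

Yes

A consistent assignment under autosomal dominant exists: Noah FF, Greta FF, George FF, Olga FF, Omar ff, Ines Ff, Farid FF, Pavel FF, Aisha FF.
In this assignment every recorded phenotype matches its genotype and every non-founder's genotype is obtainable from its parents' genotypes, so the pedigree is consistent.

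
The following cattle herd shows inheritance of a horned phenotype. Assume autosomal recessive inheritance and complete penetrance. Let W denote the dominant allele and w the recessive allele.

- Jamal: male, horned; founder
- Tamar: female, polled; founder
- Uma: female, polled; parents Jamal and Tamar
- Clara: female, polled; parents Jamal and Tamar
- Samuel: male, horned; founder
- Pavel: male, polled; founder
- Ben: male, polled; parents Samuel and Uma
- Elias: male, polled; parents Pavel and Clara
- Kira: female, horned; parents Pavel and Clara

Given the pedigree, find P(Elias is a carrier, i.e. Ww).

Pavel is polled so carries W and passed w to Kira (ww), so Pavel is Ww.
Clara is polled so carries W and received w from Jamal (ww), so Clara is Ww.
Their cross gives offspring ratios 1/4 WW : 1/2 Ww : 1/4 ww. Conditioning on Elias being polled, P(Ww) = 1/2 / 3/4 = 2/3.

2/3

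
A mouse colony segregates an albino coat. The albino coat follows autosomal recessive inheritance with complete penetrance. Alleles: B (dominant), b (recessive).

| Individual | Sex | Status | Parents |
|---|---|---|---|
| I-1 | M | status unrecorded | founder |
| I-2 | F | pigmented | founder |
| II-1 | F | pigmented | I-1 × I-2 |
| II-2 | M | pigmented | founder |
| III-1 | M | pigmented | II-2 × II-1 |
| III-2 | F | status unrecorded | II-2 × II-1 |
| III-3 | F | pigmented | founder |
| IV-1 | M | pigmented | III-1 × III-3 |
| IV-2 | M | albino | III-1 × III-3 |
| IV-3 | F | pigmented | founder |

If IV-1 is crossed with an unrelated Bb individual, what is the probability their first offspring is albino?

III-1 is pigmented so carries B and passed b to IV-2 (bb), so III-1 is Bb.
III-3 is pigmented so carries B and passed b to IV-2 (bb), so III-3 is Bb.
IV-1 is a pigmented offspring of III-1 (Bb) × III-3 (Bb), whose cross gives 1/4 BB : 1/2 Bb : 1/4 bb; conditioning on being pigmented, IV-1 is BB with probability 1/3, Bb with probability 2/3.
Summing over parental genotype combinations, P(offspring is albino) = 2/3·1/4 = 1/6.

1/6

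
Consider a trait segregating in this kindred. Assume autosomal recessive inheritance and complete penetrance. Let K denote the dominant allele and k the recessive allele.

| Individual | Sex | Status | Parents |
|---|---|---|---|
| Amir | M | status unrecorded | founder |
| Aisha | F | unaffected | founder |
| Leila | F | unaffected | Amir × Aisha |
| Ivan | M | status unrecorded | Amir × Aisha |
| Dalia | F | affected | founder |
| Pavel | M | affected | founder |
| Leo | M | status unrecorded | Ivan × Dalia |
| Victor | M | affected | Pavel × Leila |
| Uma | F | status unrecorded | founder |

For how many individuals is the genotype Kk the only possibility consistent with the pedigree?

Obligate heterozygotes: Leila is unaffected so carries K and passed k to Victor (kk), so Leila is Kk.
Every other individual is either homozygous by phenotype or has at least one consistent homozygous assignment, so the count is 1.

1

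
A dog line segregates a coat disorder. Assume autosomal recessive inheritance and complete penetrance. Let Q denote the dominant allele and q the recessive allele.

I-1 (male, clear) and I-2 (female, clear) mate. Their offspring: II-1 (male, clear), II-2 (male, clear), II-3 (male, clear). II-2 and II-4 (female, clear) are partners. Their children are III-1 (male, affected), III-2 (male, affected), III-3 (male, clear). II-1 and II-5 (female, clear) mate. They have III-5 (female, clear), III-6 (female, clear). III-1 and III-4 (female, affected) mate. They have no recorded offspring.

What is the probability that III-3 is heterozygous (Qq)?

II-2 is clear so carries Q and passed q to III-1 (qq), so II-2 is Qq.
II-4 is clear so carries Q and passed q to III-1 (qq), so II-4 is Qq.
Their cross gives offspring ratios 1/4 QQ : 1/2 Qq : 1/4 qq. Conditioning on III-3 being clear, P(Qq) = 1/2 / 3/4 = 2/3.

2/3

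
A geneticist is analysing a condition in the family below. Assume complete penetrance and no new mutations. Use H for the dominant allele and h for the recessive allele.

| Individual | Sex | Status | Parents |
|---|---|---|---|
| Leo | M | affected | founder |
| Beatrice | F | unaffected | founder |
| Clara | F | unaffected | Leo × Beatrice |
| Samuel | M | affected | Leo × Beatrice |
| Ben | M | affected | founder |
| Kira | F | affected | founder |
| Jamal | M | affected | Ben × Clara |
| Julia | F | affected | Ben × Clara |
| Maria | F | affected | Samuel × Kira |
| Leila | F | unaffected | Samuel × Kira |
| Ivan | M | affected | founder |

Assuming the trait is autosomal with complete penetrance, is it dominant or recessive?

Samuel and Kira are both affected yet have an unaffected child Leila. Under a recessive model two affected parents are homozygous and every child would be affected, so the trait cannot be recessive.

dominant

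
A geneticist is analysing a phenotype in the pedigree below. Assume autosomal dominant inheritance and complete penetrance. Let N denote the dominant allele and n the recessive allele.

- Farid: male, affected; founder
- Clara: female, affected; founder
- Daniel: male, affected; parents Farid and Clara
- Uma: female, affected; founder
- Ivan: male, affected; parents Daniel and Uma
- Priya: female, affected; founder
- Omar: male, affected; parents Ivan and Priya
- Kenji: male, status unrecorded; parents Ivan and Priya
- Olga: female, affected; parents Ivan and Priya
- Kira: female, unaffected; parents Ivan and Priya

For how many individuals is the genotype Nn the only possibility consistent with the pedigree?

Obligate heterozygotes: Ivan is affected so carries N and passed n to Kira (nn), so Ivan is Nn; Priya is affected so carries N and passed n to Kira (nn), so Priya is Nn.
Every other individual is either homozygous by phenotype or has at least one consistent homozygous assignment, so the count is 2.

2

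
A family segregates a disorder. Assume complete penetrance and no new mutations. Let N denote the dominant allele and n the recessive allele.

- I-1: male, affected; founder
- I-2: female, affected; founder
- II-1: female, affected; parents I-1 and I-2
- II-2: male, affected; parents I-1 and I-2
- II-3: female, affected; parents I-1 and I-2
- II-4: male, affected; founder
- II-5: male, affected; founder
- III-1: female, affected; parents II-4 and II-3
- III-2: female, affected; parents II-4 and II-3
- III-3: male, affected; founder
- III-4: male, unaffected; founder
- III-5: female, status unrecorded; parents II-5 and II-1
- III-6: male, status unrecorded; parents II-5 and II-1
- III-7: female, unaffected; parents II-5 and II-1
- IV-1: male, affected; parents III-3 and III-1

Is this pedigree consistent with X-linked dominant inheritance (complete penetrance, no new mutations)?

No

Under X-linked dominant, III-7 (unaffected, female) cannot arise from II-5 (affected) × II-1 (affected).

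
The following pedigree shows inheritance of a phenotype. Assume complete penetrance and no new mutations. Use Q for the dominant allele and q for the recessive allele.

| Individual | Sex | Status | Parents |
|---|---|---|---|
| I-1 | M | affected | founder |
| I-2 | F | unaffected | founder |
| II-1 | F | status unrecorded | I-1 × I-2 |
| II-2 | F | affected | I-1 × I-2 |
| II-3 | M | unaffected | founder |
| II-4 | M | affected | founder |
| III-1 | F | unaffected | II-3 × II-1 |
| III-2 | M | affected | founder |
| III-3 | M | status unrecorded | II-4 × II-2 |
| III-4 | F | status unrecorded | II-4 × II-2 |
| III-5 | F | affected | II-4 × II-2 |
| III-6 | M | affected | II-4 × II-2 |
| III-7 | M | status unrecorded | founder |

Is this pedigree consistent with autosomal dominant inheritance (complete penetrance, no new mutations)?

A consistent assignment under autosomal dominant exists: I-1 QQ, I-2 qq, II-1 Qq, II-2 Qq, II-3 qq, II-4 QQ, III-1 qq, III-2 QQ, III-3 QQ, III-4 QQ, III-5 QQ, III-6 QQ, III-7 QQ.
In this assignment every recorded phenotype matches its genotype and every non-founder's genotype is obtainable from its parents' genotypes, so the pedigree is consistent.

Yes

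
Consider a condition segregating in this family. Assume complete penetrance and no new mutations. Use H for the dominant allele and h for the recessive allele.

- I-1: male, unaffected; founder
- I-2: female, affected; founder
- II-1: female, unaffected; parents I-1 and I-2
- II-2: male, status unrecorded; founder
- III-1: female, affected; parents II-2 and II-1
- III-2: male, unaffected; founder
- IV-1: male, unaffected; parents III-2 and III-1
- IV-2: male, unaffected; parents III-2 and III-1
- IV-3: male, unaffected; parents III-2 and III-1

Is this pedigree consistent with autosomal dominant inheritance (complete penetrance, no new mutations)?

Yes

A consistent assignment under autosomal dominant exists: I-1 hh, I-2 Hh, II-1 hh, II-2 HH, III-1 Hh, III-2 hh, IV-1 hh, IV-2 hh, IV-3 hh.
In this assignment every recorded phenotype matches its genotype and every non-founder's genotype is obtainable from its parents' genotypes, so the pedigree is consistent.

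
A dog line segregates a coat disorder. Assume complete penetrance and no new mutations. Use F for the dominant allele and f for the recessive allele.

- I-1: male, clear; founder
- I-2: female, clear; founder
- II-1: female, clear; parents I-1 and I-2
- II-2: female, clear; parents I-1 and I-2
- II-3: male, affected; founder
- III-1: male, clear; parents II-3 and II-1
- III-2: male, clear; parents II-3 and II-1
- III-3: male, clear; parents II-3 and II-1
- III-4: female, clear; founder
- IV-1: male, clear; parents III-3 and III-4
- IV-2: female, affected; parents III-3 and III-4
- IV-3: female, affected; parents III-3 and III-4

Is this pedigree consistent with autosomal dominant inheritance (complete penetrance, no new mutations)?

Under autosomal dominant, IV-2 (affected, female) cannot arise from III-3 (clear) × III-4 (clear).

No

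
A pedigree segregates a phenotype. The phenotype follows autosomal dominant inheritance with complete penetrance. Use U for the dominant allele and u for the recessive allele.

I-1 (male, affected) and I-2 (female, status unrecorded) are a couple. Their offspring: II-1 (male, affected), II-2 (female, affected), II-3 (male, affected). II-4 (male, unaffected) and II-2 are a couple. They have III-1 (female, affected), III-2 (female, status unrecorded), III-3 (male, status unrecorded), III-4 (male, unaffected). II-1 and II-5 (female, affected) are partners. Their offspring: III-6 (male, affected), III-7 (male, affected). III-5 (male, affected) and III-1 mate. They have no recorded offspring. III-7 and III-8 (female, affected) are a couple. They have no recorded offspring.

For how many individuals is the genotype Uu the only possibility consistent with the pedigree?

2

Obligate heterozygotes: II-2 is affected so carries U and passed u to III-4 (uu), so II-2 is Uu; III-1 is affected so carries U and received u from II-4 (uu), so III-1 is Uu.
Every other individual is either homozygous by phenotype or has at least one consistent homozygous assignment, so the count is 2.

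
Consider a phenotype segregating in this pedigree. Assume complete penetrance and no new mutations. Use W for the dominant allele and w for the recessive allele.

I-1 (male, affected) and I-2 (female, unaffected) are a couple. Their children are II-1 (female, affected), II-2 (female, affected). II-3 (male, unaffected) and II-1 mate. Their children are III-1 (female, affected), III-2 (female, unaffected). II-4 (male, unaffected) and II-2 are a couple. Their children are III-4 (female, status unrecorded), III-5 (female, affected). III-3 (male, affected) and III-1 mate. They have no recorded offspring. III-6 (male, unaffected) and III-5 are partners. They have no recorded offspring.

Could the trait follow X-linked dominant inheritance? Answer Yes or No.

A consistent assignment under X-linked dominant exists: I-1 X^W Y, I-2 X^w X^w, II-1 X^W X^w, II-2 X^W X^w, II-3 X^w Y, II-4 X^w Y, III-1 X^W X^w, III-2 X^w X^w, III-3 X^W Y, III-4 X^W X^w, III-5 X^W X^w, III-6 X^w Y.
In this assignment every recorded phenotype matches its genotype and every non-founder's genotype is obtainable from its parents' genotypes, so the pedigree is consistent.

Yes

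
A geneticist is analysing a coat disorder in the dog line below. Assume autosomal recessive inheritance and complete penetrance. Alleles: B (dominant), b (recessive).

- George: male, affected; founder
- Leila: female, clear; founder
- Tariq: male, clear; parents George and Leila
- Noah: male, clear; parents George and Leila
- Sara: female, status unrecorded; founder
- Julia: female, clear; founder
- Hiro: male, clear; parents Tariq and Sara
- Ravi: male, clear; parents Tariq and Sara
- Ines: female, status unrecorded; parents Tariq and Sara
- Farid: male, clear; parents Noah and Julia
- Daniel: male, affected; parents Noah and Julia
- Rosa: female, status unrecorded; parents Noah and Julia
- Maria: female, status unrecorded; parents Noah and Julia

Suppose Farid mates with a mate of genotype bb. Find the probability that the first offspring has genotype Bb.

2/3

Noah is clear so carries B and received b from George (bb), so Noah is Bb.
Julia is clear so carries B and passed b to Daniel (bb), so Julia is Bb.
Farid is a clear offspring of Noah (Bb) × Julia (Bb), whose cross gives 1/4 BB : 1/2 Bb : 1/4 bb; conditioning on being clear, Farid is BB with probability 1/3, Bb with probability 2/3.
Summing over parental genotype combinations, P(offspring has genotype Bb) = 1/3·1 + 2/3·1/2 = 2/3.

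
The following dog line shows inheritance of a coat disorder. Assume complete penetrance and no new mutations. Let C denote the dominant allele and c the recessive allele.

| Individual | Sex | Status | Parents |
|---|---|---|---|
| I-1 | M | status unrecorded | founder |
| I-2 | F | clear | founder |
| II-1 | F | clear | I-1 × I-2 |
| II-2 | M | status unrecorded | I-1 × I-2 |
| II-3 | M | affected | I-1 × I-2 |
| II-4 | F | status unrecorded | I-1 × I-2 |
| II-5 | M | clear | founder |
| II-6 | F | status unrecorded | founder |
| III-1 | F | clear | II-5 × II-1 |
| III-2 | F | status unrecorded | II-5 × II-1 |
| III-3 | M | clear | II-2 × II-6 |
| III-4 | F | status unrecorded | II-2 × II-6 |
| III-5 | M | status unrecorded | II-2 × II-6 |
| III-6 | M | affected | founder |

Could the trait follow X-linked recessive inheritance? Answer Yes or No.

Yes

A consistent assignment under X-linked recessive exists: I-1 X^C Y, I-2 X^C X^c, II-1 X^C X^C, II-2 X^C Y, II-3 X^c Y, II-4 X^C X^C, II-5 X^C Y, II-6 X^C X^C, III-1 X^C X^C, III-2 X^C X^C, III-3 X^C Y, III-4 X^C X^C, III-5 X^C Y, III-6 X^c Y.
In this assignment every recorded phenotype matches its genotype and every non-founder's genotype is obtainable from its parents' genotypes, so the pedigree is consistent.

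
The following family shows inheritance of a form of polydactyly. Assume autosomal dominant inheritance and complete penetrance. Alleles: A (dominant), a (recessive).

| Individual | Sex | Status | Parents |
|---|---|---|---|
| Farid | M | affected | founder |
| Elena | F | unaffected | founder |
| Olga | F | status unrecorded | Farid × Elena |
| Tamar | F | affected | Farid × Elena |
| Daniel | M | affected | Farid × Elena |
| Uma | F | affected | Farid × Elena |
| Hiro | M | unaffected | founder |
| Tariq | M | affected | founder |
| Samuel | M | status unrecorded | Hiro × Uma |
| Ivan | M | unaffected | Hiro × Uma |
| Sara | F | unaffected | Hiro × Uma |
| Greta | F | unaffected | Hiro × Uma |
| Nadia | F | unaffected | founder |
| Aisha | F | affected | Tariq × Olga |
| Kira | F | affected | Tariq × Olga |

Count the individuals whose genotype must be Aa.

Obligate heterozygotes: Tamar is affected so carries A and received a from Elena (aa), so Tamar is Aa; Daniel is affected so carries A and received a from Elena (aa), so Daniel is Aa; Uma is affected so carries A and received a from Elena (aa), so Uma is Aa.
Every other individual is either homozygous by phenotype or has at least one consistent homozygous assignment, so the count is 3.

3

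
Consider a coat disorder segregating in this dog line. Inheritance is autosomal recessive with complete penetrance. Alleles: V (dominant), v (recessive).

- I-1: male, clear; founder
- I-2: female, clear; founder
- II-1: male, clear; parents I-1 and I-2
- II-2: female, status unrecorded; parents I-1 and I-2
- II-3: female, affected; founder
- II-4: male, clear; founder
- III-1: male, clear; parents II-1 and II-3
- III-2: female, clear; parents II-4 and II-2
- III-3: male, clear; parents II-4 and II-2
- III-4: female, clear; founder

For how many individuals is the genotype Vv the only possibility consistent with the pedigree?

Obligate heterozygotes: III-1 is clear so carries V and received v from II-3 (vv), so III-1 is Vv.
Every other individual is either homozygous by phenotype or has at least one consistent homozygous assignment, so the count is 1.

1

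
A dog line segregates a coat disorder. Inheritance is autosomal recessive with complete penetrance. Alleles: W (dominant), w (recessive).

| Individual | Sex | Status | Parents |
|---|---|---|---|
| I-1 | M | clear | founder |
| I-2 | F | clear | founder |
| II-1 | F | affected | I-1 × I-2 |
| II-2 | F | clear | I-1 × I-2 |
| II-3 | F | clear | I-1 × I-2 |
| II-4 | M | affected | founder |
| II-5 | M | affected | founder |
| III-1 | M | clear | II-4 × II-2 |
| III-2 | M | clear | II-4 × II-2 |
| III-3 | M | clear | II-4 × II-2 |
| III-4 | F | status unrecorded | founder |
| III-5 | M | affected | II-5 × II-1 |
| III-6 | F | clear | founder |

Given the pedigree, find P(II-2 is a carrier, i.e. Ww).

I-1 is clear so carries W and passed w to II-1 (ww), so I-1 is Ww.
I-2 is clear so carries W and passed w to II-1 (ww), so I-2 is Ww.
Their cross gives offspring ratios 1/4 WW : 1/2 Ww : 1/4 ww. Conditioning on II-2 being clear, P(Ww) = 1/2 / 3/4 = 2/3 before taking II-2's own offspring into account.
II-4 is affected, so II-4 is ww.
Now use II-2's offspring. Probability of each recorded status — clear son III-1: 1/2 if II-2 is Ww, 1 if WW; clear son III-2: 1/2 if II-2 is Ww, 1 if WW; clear son III-3: 1/2 if II-2 is Ww, 1 if WW.
Bayes: P(Ww) = 2/3·1/8 / (2/3·1/8 + 1/3·1) = 1/5.

1/5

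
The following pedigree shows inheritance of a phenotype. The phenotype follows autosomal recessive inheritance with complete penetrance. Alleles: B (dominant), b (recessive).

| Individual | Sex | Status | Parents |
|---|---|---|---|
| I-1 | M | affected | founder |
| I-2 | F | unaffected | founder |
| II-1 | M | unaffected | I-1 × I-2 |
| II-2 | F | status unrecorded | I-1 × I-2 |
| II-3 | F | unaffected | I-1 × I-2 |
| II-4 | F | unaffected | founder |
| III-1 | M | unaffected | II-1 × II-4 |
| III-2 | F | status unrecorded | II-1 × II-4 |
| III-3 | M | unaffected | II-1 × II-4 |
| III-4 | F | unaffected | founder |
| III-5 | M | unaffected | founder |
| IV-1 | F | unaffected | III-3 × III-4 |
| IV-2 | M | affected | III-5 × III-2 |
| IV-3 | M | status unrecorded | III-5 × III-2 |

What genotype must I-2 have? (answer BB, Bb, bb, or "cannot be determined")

cannot be determined

I-2's phenotype allows BB or Bb, and no parent or child forces a single allele at both positions; consistent genotype assignments exist with I-2 as BB or Bb.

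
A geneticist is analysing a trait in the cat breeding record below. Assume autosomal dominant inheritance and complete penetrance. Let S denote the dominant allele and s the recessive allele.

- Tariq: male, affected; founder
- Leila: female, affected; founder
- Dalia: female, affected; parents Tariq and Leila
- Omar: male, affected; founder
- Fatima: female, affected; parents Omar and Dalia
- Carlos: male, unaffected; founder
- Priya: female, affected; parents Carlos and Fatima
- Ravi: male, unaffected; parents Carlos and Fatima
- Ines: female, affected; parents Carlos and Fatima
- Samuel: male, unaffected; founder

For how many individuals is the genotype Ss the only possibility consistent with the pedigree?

3

Obligate heterozygotes: Fatima is affected so carries S and passed s to Ravi (ss), so Fatima is Ss; Priya is affected so carries S and received s from Carlos (ss), so Priya is Ss; Ines is affected so carries S and received s from Carlos (ss), so Ines is Ss.
Every other individual is either homozygous by phenotype or has at least one consistent homozygous assignment, so the count is 3.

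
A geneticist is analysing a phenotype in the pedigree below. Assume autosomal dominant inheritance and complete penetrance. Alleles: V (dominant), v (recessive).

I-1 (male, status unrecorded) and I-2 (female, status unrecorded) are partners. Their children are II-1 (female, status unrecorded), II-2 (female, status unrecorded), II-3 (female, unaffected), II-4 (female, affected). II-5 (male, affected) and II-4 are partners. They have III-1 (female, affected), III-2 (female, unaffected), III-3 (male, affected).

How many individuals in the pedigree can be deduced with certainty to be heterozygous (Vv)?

Obligate heterozygotes: II-4 is affected so carries V and passed v to III-2 (vv), so II-4 is Vv; II-5 is affected so carries V and passed v to III-2 (vv), so II-5 is Vv.
Every other individual is either homozygous by phenotype or has at least one consistent homozygous assignment, so the count is 2.

2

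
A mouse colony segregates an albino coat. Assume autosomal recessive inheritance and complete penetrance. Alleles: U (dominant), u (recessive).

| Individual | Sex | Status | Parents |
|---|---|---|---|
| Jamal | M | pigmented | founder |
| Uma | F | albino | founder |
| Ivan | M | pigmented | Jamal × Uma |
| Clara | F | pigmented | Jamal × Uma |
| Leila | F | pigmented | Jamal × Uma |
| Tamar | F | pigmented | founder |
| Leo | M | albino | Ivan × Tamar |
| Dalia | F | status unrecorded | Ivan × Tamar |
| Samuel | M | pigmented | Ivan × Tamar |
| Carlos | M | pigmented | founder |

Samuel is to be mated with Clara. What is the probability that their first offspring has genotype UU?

1/3

Ivan is pigmented so carries U and received u from Uma (uu), so Ivan is Uu.
Tamar is pigmented so carries U and passed u to Leo (uu), so Tamar is Uu.
Samuel is a pigmented offspring of Ivan (Uu) × Tamar (Uu), whose cross gives 1/4 UU : 1/2 Uu : 1/4 uu; conditioning on being pigmented, Samuel is UU with probability 1/3, Uu with probability 2/3.
Clara is pigmented so carries U and received u from Uma (uu), so Clara is Uu.
Summing over parental genotype combinations, P(offspring has genotype UU) = 1/3·1/2 + 2/3·1/4 = 1/3.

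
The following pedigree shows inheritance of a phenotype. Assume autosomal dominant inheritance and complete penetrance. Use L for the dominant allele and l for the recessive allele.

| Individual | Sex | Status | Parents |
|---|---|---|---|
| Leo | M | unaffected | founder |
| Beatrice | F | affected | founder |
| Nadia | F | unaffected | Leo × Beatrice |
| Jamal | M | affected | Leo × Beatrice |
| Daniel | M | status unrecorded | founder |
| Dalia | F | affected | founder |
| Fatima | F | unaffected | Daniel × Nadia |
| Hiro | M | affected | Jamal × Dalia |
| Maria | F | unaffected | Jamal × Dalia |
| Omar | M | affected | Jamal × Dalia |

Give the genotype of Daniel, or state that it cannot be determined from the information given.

cannot be determined

Daniel's phenotype is unrecorded, and no parent or child forces a single allele at both positions; consistent genotype assignments exist with Daniel as Ll or ll.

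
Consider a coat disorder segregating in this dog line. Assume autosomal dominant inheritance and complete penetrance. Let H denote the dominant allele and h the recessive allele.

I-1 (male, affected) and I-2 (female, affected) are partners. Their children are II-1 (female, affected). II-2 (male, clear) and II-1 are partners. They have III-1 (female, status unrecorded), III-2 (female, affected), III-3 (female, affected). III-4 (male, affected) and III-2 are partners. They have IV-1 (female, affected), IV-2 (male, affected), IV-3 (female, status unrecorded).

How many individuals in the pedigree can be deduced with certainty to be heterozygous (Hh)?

Obligate heterozygotes: III-2 is affected so carries H and received h from II-2 (hh), so III-2 is Hh; III-3 is affected so carries H and received h from II-2 (hh), so III-3 is Hh.
Every other individual is either homozygous by phenotype or has at least one consistent homozygous assignment, so the count is 2.

2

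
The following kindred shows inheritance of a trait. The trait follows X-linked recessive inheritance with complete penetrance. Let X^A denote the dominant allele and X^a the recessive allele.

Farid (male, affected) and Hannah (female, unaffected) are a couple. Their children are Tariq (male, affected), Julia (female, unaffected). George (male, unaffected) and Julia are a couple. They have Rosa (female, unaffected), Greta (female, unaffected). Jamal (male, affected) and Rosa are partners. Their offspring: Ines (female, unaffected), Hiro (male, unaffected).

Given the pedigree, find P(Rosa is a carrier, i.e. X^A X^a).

George is unaffected, so George is X^A Y.
Julia is unaffected so carries A and received a from Farid (X^a Y), so Julia is X^A X^a.
Their cross gives offspring ratios 1/2 X^A X^A : 1/2 X^A X^a. Conditioning on Rosa being unaffected, P(X^A X^a) = 1/2 / 1 = 1/2 before taking Rosa's own offspring into account.
Jamal is affected, so Jamal is X^a Y.
Now use Rosa's offspring. Probability of each recorded status — unaffected daughter Ines: 1/2 if Rosa is X^A X^a, 1 if X^A X^A; unaffected son Hiro: 1/2 if Rosa is X^A X^a, 1 if X^A X^A.
Bayes: P(X^A X^a) = 1/2·1/4 / (1/2·1/4 + 1/2·1) = 1/5.

1/5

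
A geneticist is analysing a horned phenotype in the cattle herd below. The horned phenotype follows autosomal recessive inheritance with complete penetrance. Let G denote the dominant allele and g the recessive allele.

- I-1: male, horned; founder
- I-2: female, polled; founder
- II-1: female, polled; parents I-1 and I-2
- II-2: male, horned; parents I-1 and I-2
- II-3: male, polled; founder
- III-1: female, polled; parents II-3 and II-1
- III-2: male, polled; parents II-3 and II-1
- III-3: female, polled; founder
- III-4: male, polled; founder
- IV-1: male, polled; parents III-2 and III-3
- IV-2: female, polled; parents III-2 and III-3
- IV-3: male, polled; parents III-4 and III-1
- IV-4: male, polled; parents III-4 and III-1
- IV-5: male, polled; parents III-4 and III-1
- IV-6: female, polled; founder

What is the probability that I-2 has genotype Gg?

1

I-2 is polled so carries G and passed g to II-2 (gg), so I-2 is Gg, giving P(Gg) = 1.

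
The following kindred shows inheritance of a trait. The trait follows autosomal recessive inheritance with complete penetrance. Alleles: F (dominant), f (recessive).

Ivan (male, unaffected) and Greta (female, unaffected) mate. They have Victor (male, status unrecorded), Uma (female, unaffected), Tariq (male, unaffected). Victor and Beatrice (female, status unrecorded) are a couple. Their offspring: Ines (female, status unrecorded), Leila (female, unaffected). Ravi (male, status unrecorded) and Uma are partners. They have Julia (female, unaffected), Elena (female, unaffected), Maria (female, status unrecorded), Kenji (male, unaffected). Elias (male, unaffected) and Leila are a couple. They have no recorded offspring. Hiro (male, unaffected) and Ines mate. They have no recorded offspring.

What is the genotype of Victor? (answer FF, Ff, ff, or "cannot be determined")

cannot be determined

Victor's phenotype is unrecorded, and no parent or child forces a single allele at both positions; consistent genotype assignments exist with Victor as FF or Ff or ff.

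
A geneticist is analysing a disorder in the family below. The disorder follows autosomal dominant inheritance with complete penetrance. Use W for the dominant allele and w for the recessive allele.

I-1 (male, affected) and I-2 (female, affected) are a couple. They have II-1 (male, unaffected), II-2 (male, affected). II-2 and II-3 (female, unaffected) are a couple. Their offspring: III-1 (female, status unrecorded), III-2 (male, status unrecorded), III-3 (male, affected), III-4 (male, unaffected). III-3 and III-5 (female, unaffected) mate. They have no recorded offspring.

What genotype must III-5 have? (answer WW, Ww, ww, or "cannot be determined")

III-5 is unaffected, so III-5 is ww.

ww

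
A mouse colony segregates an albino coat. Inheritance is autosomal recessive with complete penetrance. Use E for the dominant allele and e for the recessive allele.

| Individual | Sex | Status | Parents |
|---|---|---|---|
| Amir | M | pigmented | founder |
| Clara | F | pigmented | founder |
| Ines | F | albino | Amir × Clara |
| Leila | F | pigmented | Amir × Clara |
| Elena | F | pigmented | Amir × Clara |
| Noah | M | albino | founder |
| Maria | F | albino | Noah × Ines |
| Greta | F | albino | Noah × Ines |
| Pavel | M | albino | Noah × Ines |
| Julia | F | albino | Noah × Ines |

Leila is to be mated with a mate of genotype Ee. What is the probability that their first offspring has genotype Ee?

1/2

Amir is pigmented so carries E and passed e to Ines (ee), so Amir is Ee.
Clara is pigmented so carries E and passed e to Ines (ee), so Clara is Ee.
Leila is a pigmented offspring of Amir (Ee) × Clara (Ee), whose cross gives 1/4 EE : 1/2 Ee : 1/4 ee; conditioning on being pigmented, Leila is EE with probability 1/3, Ee with probability 2/3.
Summing over parental genotype combinations, P(offspring has genotype Ee) = 1/3·1/2 + 2/3·1/2 = 1/2.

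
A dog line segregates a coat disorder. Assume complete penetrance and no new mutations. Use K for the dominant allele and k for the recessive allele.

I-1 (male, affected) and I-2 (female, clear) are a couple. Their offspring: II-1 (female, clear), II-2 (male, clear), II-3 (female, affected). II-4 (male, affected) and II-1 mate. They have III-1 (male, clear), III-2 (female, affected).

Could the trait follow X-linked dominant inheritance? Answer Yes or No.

Under X-linked dominant, II-1 (clear, female) cannot arise from I-1 (affected) × I-2 (clear).

No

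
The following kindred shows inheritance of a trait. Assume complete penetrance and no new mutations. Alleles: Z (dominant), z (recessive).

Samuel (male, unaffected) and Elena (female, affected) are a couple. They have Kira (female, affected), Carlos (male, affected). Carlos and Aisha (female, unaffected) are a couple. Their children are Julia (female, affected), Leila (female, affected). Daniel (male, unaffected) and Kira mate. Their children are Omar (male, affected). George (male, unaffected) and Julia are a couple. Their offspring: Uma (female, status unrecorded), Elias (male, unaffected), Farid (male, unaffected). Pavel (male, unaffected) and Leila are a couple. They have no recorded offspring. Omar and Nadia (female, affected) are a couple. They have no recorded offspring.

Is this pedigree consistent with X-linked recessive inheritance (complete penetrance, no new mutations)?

Under X-linked recessive, Kira (affected, female) cannot arise from Samuel (unaffected) × Elena (affected).

No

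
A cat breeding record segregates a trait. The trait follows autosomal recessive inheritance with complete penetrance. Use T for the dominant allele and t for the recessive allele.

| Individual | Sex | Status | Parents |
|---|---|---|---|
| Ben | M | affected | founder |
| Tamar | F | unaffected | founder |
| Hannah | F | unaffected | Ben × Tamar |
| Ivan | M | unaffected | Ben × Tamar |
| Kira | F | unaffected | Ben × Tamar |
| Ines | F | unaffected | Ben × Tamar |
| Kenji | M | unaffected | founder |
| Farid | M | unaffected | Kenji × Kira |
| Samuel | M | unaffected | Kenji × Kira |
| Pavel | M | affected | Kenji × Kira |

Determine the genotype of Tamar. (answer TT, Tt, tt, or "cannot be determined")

cannot be determined

Tamar's phenotype allows TT or Tt, and no parent or child forces a single allele at both positions; consistent genotype assignments exist with Tamar as TT or Tt.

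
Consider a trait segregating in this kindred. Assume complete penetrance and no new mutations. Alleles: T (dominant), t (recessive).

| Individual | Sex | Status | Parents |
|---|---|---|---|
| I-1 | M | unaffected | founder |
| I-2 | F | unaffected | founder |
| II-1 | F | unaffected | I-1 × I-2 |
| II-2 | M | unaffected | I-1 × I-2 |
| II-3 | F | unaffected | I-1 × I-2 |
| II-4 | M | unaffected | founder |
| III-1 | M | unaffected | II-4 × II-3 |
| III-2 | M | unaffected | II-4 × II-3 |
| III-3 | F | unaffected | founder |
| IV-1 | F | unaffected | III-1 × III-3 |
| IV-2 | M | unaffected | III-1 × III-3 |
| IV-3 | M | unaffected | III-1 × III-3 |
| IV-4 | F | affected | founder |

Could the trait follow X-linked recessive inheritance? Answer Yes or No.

A consistent assignment under X-linked recessive exists: I-1 X^T Y, I-2 X^T X^T, II-1 X^T X^T, II-2 X^T Y, II-3 X^T X^T, II-4 X^T Y, III-1 X^T Y, III-2 X^T Y, III-3 X^T X^T, IV-1 X^T X^T, IV-2 X^T Y, IV-3 X^T Y, IV-4 X^t X^t.
In this assignment every recorded phenotype matches its genotype and every non-founder's genotype is obtainable from its parents' genotypes, so the pedigree is consistent.

Yes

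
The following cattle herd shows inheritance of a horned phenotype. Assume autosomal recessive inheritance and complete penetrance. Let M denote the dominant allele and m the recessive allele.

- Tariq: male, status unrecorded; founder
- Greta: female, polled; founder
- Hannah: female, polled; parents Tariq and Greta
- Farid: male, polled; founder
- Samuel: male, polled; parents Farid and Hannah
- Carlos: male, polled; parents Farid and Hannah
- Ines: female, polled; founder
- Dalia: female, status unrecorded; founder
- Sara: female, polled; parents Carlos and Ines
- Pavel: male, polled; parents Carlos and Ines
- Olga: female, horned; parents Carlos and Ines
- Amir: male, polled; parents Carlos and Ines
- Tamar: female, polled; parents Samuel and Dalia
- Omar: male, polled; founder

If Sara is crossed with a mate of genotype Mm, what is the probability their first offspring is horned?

1/6

Carlos is polled so carries M and passed m to Olga (mm), so Carlos is Mm.
Ines is polled so carries M and passed m to Olga (mm), so Ines is Mm.
Sara is a polled offspring of Carlos (Mm) × Ines (Mm), whose cross gives 1/4 MM : 1/2 Mm : 1/4 mm; conditioning on being polled, Sara is MM with probability 1/3, Mm with probability 2/3.
Summing over parental genotype combinations, P(offspring is horned) = 2/3·1/4 = 1/6.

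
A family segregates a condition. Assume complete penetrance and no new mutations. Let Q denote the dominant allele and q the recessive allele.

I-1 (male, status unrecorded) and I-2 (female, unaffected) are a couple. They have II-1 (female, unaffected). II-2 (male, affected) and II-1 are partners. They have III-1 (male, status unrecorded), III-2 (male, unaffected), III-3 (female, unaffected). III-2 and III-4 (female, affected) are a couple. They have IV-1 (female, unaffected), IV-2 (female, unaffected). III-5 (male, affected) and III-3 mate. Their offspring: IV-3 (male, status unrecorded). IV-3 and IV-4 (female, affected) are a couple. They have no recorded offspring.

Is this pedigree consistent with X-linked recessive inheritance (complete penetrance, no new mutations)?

A consistent assignment under X-linked recessive exists: I-1 X^Q Y, I-2 X^Q X^Q, II-1 X^Q X^Q, II-2 X^q Y, III-1 X^Q Y, III-2 X^Q Y, III-3 X^Q X^q, III-4 X^q X^q, III-5 X^q Y, IV-1 X^Q X^q, IV-2 X^Q X^q, IV-3 X^Q Y, IV-4 X^q X^q.
In this assignment every recorded phenotype matches its genotype and every non-founder's genotype is obtainable from its parents' genotypes, so the pedigree is consistent.

Yes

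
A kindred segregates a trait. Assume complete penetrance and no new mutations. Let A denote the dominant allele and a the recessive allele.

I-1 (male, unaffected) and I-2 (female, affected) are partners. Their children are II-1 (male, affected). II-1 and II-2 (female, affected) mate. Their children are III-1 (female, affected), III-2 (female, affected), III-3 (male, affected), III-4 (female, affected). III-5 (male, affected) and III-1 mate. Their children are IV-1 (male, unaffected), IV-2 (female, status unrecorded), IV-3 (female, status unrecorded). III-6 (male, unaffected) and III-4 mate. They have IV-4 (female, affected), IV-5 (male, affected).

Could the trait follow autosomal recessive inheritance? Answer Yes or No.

No

Under autosomal recessive, IV-1 (unaffected, male) cannot arise from III-5 (affected) × III-1 (affected).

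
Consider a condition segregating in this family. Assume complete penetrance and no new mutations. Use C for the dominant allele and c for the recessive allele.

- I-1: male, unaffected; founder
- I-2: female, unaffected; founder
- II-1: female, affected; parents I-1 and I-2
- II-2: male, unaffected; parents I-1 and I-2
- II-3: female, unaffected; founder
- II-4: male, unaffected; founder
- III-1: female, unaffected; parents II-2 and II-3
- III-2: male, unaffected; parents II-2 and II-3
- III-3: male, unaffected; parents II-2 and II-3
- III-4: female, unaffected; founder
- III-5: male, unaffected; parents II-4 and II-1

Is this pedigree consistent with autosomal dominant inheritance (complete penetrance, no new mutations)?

No

Under autosomal dominant, II-1 (affected, female) cannot arise from I-1 (unaffected) × I-2 (unaffected).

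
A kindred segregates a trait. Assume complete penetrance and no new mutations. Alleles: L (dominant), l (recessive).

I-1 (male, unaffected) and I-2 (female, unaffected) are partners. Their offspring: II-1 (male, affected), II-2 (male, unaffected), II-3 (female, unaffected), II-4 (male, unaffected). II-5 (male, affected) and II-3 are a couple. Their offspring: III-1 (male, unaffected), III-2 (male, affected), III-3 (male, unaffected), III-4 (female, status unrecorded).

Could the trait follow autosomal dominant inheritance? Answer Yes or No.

Under autosomal dominant, II-1 (affected, male) cannot arise from I-1 (unaffected) × I-2 (unaffected).

No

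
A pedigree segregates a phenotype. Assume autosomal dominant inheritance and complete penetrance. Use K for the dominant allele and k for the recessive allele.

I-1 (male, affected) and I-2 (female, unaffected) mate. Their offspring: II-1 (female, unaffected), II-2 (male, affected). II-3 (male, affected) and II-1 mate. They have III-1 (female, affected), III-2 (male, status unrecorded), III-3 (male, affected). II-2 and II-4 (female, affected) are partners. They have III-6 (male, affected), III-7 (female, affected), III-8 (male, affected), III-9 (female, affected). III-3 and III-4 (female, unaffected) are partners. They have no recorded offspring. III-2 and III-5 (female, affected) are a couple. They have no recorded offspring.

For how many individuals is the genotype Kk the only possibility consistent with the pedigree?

Obligate heterozygotes: I-1 is affected so carries K and passed k to II-1 (kk), so I-1 is Kk; II-2 is affected so carries K and received k from I-2 (kk), so II-2 is Kk; III-1 is affected so carries K and received k from II-1 (kk), so III-1 is Kk; III-3 is affected so carries K and received k from II-1 (kk), so III-3 is Kk.
Every other individual is either homozygous by phenotype or has at least one consistent homozygous assignment, so the count is 4.

4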